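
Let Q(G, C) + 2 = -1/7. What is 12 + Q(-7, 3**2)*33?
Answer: -411/7 ≈ -58.714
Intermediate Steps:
Q(G, C) = -15/7 (Q(G, C) = -2 - 1/7 = -15/7)
12 + Q(-7, 3**2)*33 = 12 - 15/7*33 = 12 - 495/7 = -411/7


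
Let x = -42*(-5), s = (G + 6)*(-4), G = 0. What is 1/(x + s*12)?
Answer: -1/78 ≈ -0.012821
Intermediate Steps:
s = -24 (s = (0 + 6)*(-4) = 6*(-4) = -24)
x = 210
1/(x + s*12) = 1/(210 - 24*12) = 1/(210 - 288) = 1/(-78) = -1/78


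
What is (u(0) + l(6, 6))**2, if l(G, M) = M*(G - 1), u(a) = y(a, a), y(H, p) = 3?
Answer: 1089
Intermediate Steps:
u(a) = 3
l(G, M) = M*(-1 + G)
(u(0) + l(6, 6))**2 = (3 + 6*(-1 + 6))**2 = (3 + 6*5)**2 = (3 + 30)**2 = 33**2 = 1089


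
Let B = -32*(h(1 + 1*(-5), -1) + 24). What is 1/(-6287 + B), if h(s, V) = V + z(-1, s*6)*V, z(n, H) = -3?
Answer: -1/7119 ≈ -0.00014047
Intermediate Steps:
h(s, V) = -2*V (h(s, V) = V - 3*V = -2*V)
B = -832 (B = -32*(-2*(-1) + 24) = -32*(2 + 24) = -32*26 = -832)
1/(-6287 + B) = 1/(-6287 - 832) = 1/(-7119) = -1/7119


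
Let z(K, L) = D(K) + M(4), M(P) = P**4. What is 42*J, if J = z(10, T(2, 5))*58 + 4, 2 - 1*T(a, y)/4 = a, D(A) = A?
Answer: 648144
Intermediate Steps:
T(a, y) = 8 - 4*a
z(K, L) = 256 + K (z(K, L) = K + 4**4 = K + 256 = 256 + K)
J = 15432 (J = (256 + 10)*58 + 4 = 266*58 + 4 = 15428 + 4 = 15432)
42*J = 42*15432 = 648144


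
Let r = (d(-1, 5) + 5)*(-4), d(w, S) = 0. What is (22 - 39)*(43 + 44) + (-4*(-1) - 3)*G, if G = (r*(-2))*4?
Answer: -1319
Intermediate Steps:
r = -20 (r = (0 + 5)*(-4) = 5*(-4) = -20)
G = 160 (G = -20*(-2)*4 = 40*4 = 160)
(22 - 39)*(43 + 44) + (-4*(-1) - 3)*G = (22 - 39)*(43 + 44) + (-4*(-1) - 3)*160 = -17*87 + (4 - 3)*160 = -1479 + 1*160 = -1479 + 160 = -1319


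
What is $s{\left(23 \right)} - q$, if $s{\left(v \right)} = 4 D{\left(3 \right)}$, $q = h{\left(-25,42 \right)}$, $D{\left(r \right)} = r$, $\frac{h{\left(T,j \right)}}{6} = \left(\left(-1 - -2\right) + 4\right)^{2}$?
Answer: $-138$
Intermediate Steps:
$h{\left(T,j \right)} = 150$ ($h{\left(T,j \right)} = 6 \left(\left(-1 - -2\right) + 4\right)^{2} = 6 \left(\left(-1 + 2\right) + 4\right)^{2} = 6 \left(1 + 4\right)^{2} = 6 \cdot 5^{2} = 6 \cdot 25 = 150$)
$q = 150$
$s{\left(v \right)} = 12$ ($s{\left(v \right)} = 4 \cdot 3 = 12$)
$s{\left(23 \right)} - q = 12 - 150 = -138$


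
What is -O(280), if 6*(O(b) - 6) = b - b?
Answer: -6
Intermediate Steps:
O(b) = 6 (O(b) = 6 + (b - b)/6 = 6 + (⅙)*0 = 6 + 0 = 6)
-O(280) = -1*6 = -6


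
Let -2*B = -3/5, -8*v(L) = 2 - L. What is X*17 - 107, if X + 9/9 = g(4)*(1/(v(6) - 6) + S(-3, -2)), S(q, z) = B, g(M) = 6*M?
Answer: -4168/55 ≈ -75.782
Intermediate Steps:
v(L) = -1/4 + L/8 (v(L) = -(2 - L)/8 = -1/4 + L/8)
B = 3/10 (B = -(-3)/(2*5) = -1/2*(-3/5) = 3/10 ≈ 0.30000)
S(q, z) = 3/10
X = 101/55 (X = -1 + (6*4)*(1/((-1/4 + (1/8)*6) - 6) + 3/10) = -1 + 24*(1/((-1/4 + 3/4) - 6) + 3/10) = -1 + 24*(1/(1/2 - 6) + 3/10) = -1 + 24*(1/(-11/2) + 3/10) = -1 + 24*(-2/11 + 3/10) = -1 + 24*(13/110) = -1 + 156/55 = 101/55 ≈ 1.8364)
X*17 - 107 = (101/55)*17 - 107 = 1717/55 - 107 = -4168/55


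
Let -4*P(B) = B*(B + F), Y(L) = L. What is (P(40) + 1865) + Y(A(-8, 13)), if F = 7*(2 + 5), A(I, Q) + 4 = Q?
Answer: 984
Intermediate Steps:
A(I, Q) = -4 + Q
F = 49 (F = 7*7 = 49)
P(B) = -B*(49 + B)/4 (P(B) = -B*(B + 49)/4 = -B*(49 + B)/4)
(P(40) + 1865) + Y(A(-8, 13)) = (-¼*40*(49 + 40) + 1865) + (-4 + 13) = (-¼*40*89 + 1865) + 9 = (-890 + 1865) + 9 = 975 + 9 = 984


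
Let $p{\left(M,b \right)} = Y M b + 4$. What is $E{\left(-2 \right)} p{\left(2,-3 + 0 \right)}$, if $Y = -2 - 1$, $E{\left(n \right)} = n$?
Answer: $-44$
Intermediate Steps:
$Y = -3$
$p{\left(M,b \right)} = 4 - 3 M b$ ($p{\left(M,b \right)} = - 3 M b + 4 = 4 - 3 M b$)
$E{\left(-2 \right)} p{\left(2,-3 + 0 \right)} = - 2 \left(4 - 6 \left(-3 + 0\right)\right) = - 2 \left(4 - 6 \left(-3\right)\right) = - 2 \left(4 + 18\right) = \left(-2\right) 22 = -44$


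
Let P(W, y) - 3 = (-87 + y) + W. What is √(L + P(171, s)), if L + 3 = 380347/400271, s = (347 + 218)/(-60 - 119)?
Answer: √419889191112102786/71648509 ≈ 9.0440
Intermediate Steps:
s = -565/179 (s = 565/(-179) = 565*(-1/179) = -565/179 ≈ -3.1564)
L = -820466/400271 (L = -3 + 380347/400271 = -820466/400271 ≈ -2.0498)
P(W, y) = -84 + W + y (P(W, y) = 3 + ((-87 + y) + W) = 3 + (-87 + W + y) = -84 + W + y)
√(L + P(171, s)) = √(-820466/400271 + (-84 + 171 - 565/179)) = √(-820466/400271 + 15008/179) = √(5860403754/71648509) = √419889191112102786/71648509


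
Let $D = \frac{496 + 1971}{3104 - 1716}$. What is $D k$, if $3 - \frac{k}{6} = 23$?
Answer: $- \frac{74010}{347} \approx -213.29$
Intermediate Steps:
$k = -120$ ($k = 18 - 138 = -120$)
$D = \frac{2467}{1388} \approx 1.7774$
$D k = \frac{2467}{1388} \left(-120\right) = - \frac{74010}{347}$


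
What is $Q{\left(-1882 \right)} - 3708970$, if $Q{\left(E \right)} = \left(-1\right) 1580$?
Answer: $-3710550$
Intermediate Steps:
$Q{\left(E \right)} = -1580$
$Q{\left(-1882 \right)} - 3708970 = -1580 - 3708970 = -3710550$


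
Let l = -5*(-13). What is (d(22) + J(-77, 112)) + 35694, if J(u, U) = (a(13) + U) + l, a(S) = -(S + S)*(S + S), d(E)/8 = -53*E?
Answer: 25867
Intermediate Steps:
l = 65
d(E) = -424*E (d(E) = 8*(-53*E) = -424*E)
a(S) = -4*S² (a(S) = -2*S*2*S = -4*S²)
J(u, U) = -611 + U (J(u, U) = (-4*13² + U) + 65 = (-4*169 + U) + 65 = (-676 + U) + 65 = -611 + U)
(d(22) + J(-77, 112)) + 35694 = (-424*22 + (-611 + 112)) + 35694 = (-9328 - 499) + 35694 = -9827 + 35694 = 25867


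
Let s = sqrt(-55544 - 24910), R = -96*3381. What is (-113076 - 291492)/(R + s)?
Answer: 951543936/763403335 + 67428*I*sqrt(80454)/17558276705 ≈ 1.2465 + 0.0010893*I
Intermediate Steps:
R = -324576
s = I*sqrt(80454) (s = sqrt(-80454) = I*sqrt(80454) ≈ 283.64*I)
(-113076 - 291492)/(R + s) = (-113076 - 291492)/(-324576 + I*sqrt(80454)) = -404568/(-324576 + I*sqrt(80454))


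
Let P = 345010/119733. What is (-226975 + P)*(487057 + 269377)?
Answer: -20556890221596610/119733 ≈ -1.7169e+11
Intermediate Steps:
P = 345010/119733 (P = 345010*(1/119733) = 345010/119733 ≈ 2.8815)
(-226975 + P)*(487057 + 269377) = (-226975 + 345010/119733)*(487057 + 269377) = -27176052665/119733*756434 = -20556890221596610/119733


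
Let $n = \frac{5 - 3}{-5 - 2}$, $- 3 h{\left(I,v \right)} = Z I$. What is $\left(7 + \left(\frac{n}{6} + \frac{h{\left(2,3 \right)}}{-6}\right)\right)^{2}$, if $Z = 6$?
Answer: $\frac{25600}{441} \approx 58.05$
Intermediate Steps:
$h{\left(I,v \right)} = - 2 I$ ($h{\left(I,v \right)} = - \frac{6 I}{3} = - 2 I$)
$n = - \frac{2}{7}$ ($n = \frac{2}{-7} = 2 \left(- \frac{1}{7}\right) = - \frac{2}{7} \approx -0.28571$)
$\left(7 + \left(\frac{n}{6} + \frac{h{\left(2,3 \right)}}{-6}\right)\right)^{2} = \left(7 - \left(\frac{1}{21} - \frac{\left(-2\right) 2}{-6}\right)\right)^{2} = \left(7 - - \frac{13}{21}\right)^{2} = \left(7 + \left(- \frac{1}{21} + \frac{2}{3}\right)\right)^{2} = \left(7 + \frac{13}{21}\right)^{2} = \left(\frac{160}{21}\right)^{2} = \frac{25600}{441}$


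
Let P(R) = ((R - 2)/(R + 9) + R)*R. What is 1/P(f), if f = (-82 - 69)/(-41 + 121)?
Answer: 3641600/16730649 ≈ 0.21766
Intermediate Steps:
f = -151/80 ≈ -1.8875
P(R) = R*(R + (-2 + R)/(9 + R)) (P(R) = ((-2 + R)/(9 + R) + R)*R = (R + (-2 + R)/(9 + R))*R = R*(R + (-2 + R)/(9 + R)))
1/P(f) = 1/(-151*(-2 + (-151/80)**2 + 10*(-151/80))/(80*(9 - 151/80))) = 1/(-151*(-2 + 22801/6400 - 151/8)/(80*569/80)) = 1/(-151/80*80/569*(-110799/6400)) = 1/(16730649/3641600) = 3641600/16730649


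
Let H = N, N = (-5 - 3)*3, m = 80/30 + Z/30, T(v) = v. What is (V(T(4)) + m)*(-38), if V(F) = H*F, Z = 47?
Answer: 52307/15 ≈ 3487.1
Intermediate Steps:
m = 127/30 (m = 80/30 + 47/30 = 80*(1/30) + 47*(1/30) = 8/3 + 47/30 = 127/30 ≈ 4.2333)
N = -24 (N = -8*3 = -24)
H = -24
V(F) = -24*F
(V(T(4)) + m)*(-38) = (-24*4 + 127/30)*(-38) = (-96 + 127/30)*(-38) = -2753/30*(-38) = 52307/15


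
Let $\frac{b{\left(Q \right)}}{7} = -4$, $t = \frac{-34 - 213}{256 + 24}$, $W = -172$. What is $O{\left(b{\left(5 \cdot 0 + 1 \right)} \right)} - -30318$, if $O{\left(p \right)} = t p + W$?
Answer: $\frac{301707}{10} \approx 30171.0$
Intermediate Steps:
$t = - \frac{247}{280} \approx -0.88214$
$b{\left(Q \right)} = -28$ ($b{\left(Q \right)} = 7 \left(-4\right) = -28$)
$O{\left(p \right)} = -172 - \frac{247 p}{280}$ ($O{\left(p \right)} = - \frac{247 p}{280} - 172 = -172 - \frac{247 p}{280}$)
$O{\left(b{\left(5 \cdot 0 + 1 \right)} \right)} - -30318 = \left(-172 - - \frac{247}{10}\right) - -30318 = \left(-172 + \frac{247}{10}\right) + 30318 = - \frac{1473}{10} + 30318 = \frac{301707}{10}$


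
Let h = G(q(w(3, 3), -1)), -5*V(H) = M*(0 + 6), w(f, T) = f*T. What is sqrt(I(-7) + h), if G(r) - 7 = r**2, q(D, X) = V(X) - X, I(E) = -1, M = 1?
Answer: sqrt(151)/5 ≈ 2.4576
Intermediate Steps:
w(f, T) = T*f
V(H) = -6/5 (V(H) = -(0 + 6)/5 = -6/5)
q(D, X) = -6/5 - X
G(r) = 7 + r**2
h = 176/25 (h = 7 + (-6/5 - 1*(-1))**2 = 7 + (-6/5 + 1)**2 = 7 + (-1/5)**2 = 7 + 1/25 = 176/25 ≈ 7.0400)
sqrt(I(-7) + h) = sqrt(-1 + 176/25) = sqrt(151/25) = sqrt(151)/5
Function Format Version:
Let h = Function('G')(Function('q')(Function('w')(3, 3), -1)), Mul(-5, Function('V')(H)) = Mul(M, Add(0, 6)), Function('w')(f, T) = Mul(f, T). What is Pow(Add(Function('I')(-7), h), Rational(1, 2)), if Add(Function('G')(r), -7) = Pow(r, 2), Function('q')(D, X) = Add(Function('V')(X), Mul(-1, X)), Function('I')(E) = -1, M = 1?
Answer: Mul(Rational(1, 5), Pow(151, Rational(1, 2))) ≈ 2.4576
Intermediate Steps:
Function('w')(f, T) = Mul(T, f)
Function('V')(H) = Rational(-6, 5) (Function('V')(H) = Mul(Rational(-1, 5), Mul(1, Add(0, 6))) = Mul(Rational(-1, 5), Mul(1, 6)) = Mul(Rational(-1, 5), 6) = Rational(-6, 5))
Function('q')(D, X) = Add(Rational(-6, 5), Mul(-1, X))
Function('G')(r) = Add(7, Pow(r, 2))
h = Rational(176, 25) (h = Add(7, Pow(Add(Rational(-6, 5), Mul(-1, -1)), 2)) = Add(7, Pow(Add(Rational(-6, 5), 1), 2)) = Add(7, Pow(Rational(-1, 5), 2)) = Add(7, Rational(1, 25)) = Rational(176, 25) ≈ 7.0400)
Pow(Add(Function('I')(-7), h), Rational(1, 2)) = Pow(Add(-1, Rational(176, 25)), Rational(1, 2)) = Pow(Rational(151, 25), Rational(1, 2)) = Mul(Rational(1, 5), Pow(151, Rational(1, 2)))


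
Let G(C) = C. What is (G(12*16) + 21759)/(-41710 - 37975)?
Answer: -21951/79685 ≈ -0.27547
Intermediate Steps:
(G(12*16) + 21759)/(-41710 - 37975) = (12*16 + 21759)/(-41710 - 37975) = (192 + 21759)/(-79685) = 21951*(-1/79685) = -21951/79685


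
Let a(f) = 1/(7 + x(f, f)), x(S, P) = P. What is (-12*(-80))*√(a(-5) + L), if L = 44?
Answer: 480*√178 ≈ 6404.0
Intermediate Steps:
a(f) = 1/(7 + f)
(-12*(-80))*√(a(-5) + L) = (-12*(-80))*√(1/(7 - 5) + 44) = 960*√(1/2 + 44) = 960*√(½ + 44) = 960*√(89/2) = 960*(√178/2) = 480*√178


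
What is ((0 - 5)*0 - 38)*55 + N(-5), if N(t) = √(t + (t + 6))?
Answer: -2090 + 2*I ≈ -2090.0 + 2.0*I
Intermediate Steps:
N(t) = √(6 + 2*t) (N(t) = √(t + (6 + t)) = √(6 + 2*t))
((0 - 5)*0 - 38)*55 + N(-5) = ((0 - 5)*0 - 38)*55 + √(6 + 2*(-5)) = (-5*0 - 38)*55 + √(6 - 10) = (0 - 38)*55 + √(-4) = -38*55 + 2*I = -2090 + 2*I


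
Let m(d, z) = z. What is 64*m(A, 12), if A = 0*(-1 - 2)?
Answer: 768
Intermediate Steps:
A = 0 (A = 0*(-3) = 0)
64*m(A, 12) = 64*12 = 768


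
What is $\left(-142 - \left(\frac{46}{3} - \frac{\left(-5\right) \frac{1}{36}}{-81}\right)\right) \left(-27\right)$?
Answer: $\frac{458779}{108} \approx 4248.0$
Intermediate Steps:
$\left(-142 - \left(\frac{46}{3} - \frac{\left(-5\right) \frac{1}{36}}{-81}\right)\right) \left(-27\right) = \left(-142 - \left(\frac{46}{3} - \left(-5\right) \frac{1}{36} \left(- \frac{1}{81}\right)\right)\right) \left(-27\right) = \left(-142 - \frac{44707}{2916}\right) \left(-27\right) = \left(- \frac{458779}{2916}\right) \left(-27\right) = \frac{458779}{108}$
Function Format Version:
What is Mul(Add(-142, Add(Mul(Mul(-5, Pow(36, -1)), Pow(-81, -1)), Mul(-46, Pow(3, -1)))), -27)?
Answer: Rational(458779, 108) ≈ 4248.0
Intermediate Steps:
Mul(Add(-142, Add(Mul(Mul(-5, Pow(36, -1)), Pow(-81, -1)), Mul(-46, Pow(3, -1)))), -27) = Mul(Add(-142, Add(Mul(Mul(-5, Rational(1, 36)), Rational(-1, 81)), Mul(-46, Rational(1, 3)))), -27) = Mul(Add(-142, Add(Mul(Rational(-5, 36), Rational(-1, 81)), Rational(-46, 3))), -27) = Mul(Add(-142, Add(Rational(5, 2916), Rational(-46, 3))), -27) = Mul(Add(-142, Rational(-44707, 2916)), -27) = Mul(Rational(-458779, 2916), -27) = Rational(458779, 108)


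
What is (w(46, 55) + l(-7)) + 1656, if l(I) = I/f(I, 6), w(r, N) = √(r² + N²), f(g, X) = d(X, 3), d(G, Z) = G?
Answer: 9929/6 + √5141 ≈ 1726.5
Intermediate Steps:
f(g, X) = X
w(r, N) = √(N² + r²)
l(I) = I/6
(w(46, 55) + l(-7)) + 1656 = (√(55² + 46²) + (⅙)*(-7)) + 1656 = (√(3025 + 2116) - 7/6) + 1656 = (√5141 - 7/6) + 1656 = (-7/6 + √5141) + 1656 = 9929/6 + √5141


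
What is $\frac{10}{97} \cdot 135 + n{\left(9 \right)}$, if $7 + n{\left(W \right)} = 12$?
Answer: $\frac{1835}{97} \approx 18.918$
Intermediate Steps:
$n{\left(W \right)} = 5$ ($n{\left(W \right)} = -7 + 12 = 5$)
$\frac{10}{97} \cdot 135 + n{\left(9 \right)} = \frac{10}{97} \cdot 135 + 5 = \frac{1350}{97} + 5 = \frac{1835}{97}$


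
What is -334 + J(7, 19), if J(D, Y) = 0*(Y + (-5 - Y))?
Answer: -334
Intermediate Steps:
J(D, Y) = 0 (J(D, Y) = 0*(-5) = 0)
-334 + J(7, 19) = -334 + 0 = -334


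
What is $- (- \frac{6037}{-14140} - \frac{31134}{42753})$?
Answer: $\frac{60711633}{201509140} \approx 0.30128$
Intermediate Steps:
$- (- \frac{6037}{-14140} - \frac{31134}{42753}) = - (\left(-6037\right) \left(- \frac{1}{14140}\right) - \frac{10378}{14251}) = - (\frac{6037}{14140} - \frac{10378}{14251}) = \left(-1\right) \left(- \frac{60711633}{201509140}\right) = \frac{60711633}{201509140}$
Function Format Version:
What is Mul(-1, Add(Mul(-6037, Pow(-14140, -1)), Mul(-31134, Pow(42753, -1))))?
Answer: Rational(60711633, 201509140) ≈ 0.30128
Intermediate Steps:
Mul(-1, Add(Mul(-6037, Pow(-14140, -1)), Mul(-31134, Pow(42753, -1)))) = Mul(-1, Add(Mul(-6037, Rational(-1, 14140)), Mul(-31134, Rational(1, 42753)))) = Mul(-1, Add(Rational(6037, 14140), Rational(-10378, 14251))) = Mul(-1, Rational(-60711633, 201509140)) = Rational(60711633, 201509140)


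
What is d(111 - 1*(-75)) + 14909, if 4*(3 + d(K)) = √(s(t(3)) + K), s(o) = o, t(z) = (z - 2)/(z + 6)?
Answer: 14906 + 5*√67/12 ≈ 14909.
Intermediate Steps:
t(z) = (-2 + z)/(6 + z)
d(K) = -3 + √(⅑ + K)/4 (d(K) = -3 + √((-2 + 3)/(6 + 3) + K)/4 = -3 + √(1/9 + K)/4 = -3 + √((⅑)*1 + K)/4 = -3 + √(⅑ + K)/4)
d(111 - 1*(-75)) + 14909 = (-3 + √(1 + 9*(111 - 1*(-75)))/12) + 14909 = (-3 + √(1 + 9*(111 + 75))/12) + 14909 = (-3 + √(1 + 9*186)/12) + 14909 = (-3 + √(1 + 1674)/12) + 14909 = (-3 + √1675/12) + 14909 = (-3 + (5*√67)/12) + 14909 = (-3 + 5*√67/12) + 14909 = 14906 + 5*√67/12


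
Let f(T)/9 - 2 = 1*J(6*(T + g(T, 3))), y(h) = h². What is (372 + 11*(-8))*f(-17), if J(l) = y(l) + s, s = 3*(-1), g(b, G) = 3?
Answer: 18032580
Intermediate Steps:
s = -3
J(l) = -3 + l² (J(l) = l² - 3 = -3 + l²)
f(T) = -9 + 9*(18 + 6*T)² (f(T) = 18 + 9*(1*(-3 + (6*(T + 3))²)) = 18 + 9*(1*(-3 + (6*(3 + T))²)) = 18 + 9*(1*(-3 + (18 + 6*T)²)) = 18 + 9*(-3 + (18 + 6*T)²) = 18 + (-27 + 9*(18 + 6*T)²) = -9 + 9*(18 + 6*T)²)
(372 + 11*(-8))*f(-17) = (372 + 11*(-8))*(-9 + 324*(3 - 17)²) = (372 - 88)*(-9 + 324*(-14)²) = 284*(-9 + 324*196) = 284*(-9 + 63504) = 284*63495 = 18032580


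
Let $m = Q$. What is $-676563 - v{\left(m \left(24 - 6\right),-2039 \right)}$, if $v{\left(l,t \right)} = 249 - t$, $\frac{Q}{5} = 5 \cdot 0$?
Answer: $-678851$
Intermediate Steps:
$Q = 0$ ($Q = 5 \cdot 5 \cdot 0 = 5 \cdot 0 = 0$)
$m = 0$
$-676563 - v{\left(m \left(24 - 6\right),-2039 \right)} = -676563 - \left(249 - -2039\right) = -676563 - \left(249 + 2039\right) = -676563 - 2288 = -678851$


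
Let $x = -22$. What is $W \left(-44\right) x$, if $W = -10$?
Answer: $-9680$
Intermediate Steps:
$W \left(-44\right) x = \left(-10\right) \left(-44\right) \left(-22\right) = 440 \left(-22\right) = -9680$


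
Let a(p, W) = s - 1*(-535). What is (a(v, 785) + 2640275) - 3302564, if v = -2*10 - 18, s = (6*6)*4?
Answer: -661610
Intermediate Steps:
s = 144 (s = 36*4 = 144)
v = -38 (v = -20 - 18 = -38)
a(p, W) = 679 (a(p, W) = 144 - 1*(-535) = 144 + 535 = 679)
(a(v, 785) + 2640275) - 3302564 = (679 + 2640275) - 3302564 = 2640954 - 3302564 = -661610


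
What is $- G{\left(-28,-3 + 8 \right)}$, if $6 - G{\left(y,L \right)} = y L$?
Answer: $-146$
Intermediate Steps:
$G{\left(y,L \right)} = 6 - L y$ ($G{\left(y,L \right)} = 6 - y L = 6 - L y$)
$- G{\left(-28,-3 + 8 \right)} = - (6 - \left(-3 + 8\right) \left(-28\right)) = - (6 - 5 \left(-28\right)) = - (6 + 140) = \left(-1\right) 146 = -146$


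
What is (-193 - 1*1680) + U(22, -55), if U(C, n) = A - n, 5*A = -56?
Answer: -9146/5 ≈ -1829.2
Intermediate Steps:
A = -56/5 (A = (1/5)*(-56) = -56/5 ≈ -11.200)
U(C, n) = -56/5 - n
(-193 - 1*1680) + U(22, -55) = (-193 - 1*1680) + (-56/5 - 1*(-55)) = (-193 - 1680) + (-56/5 + 55) = -1873 + 219/5 = -9146/5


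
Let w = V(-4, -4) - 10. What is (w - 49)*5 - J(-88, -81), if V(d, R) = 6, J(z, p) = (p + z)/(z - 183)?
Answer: -71984/271 ≈ -265.62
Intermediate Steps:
J(z, p) = (p + z)/(-183 + z)
w = -4 (w = 6 - 10 = -4)
(w - 49)*5 - J(-88, -81) = (-4 - 49)*5 - (-81 - 88)/(-183 - 88) = -53*5 - (-169)/(-271) = -265 - (-1)*(-169)/271 = -265 - 1*169/271 = -265 - 169/271 = -71984/271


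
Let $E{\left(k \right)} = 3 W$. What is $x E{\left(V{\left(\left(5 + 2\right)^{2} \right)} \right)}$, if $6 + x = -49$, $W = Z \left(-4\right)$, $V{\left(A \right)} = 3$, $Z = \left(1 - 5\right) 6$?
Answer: $-15840$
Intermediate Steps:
$Z = -24$ ($Z = \left(-4\right) 6 = -24$)
$W = 96$ ($W = \left(-24\right) \left(-4\right) = 96$)
$E{\left(k \right)} = 288$ ($E{\left(k \right)} = 3 \cdot 96 = 288$)
$x = -55$ ($x = -6 - 49 = -55$)
$x E{\left(V{\left(\left(5 + 2\right)^{2} \right)} \right)} = \left(-55\right) 288 = -15840$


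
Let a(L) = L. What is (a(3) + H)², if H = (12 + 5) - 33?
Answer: 169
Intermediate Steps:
H = -16 (H = 17 - 33 = -16)
(a(3) + H)² = (3 - 16)² = (-13)² = 169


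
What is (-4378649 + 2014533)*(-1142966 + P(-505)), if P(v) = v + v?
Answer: 2704491965216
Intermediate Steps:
P(v) = 2*v
(-4378649 + 2014533)*(-1142966 + P(-505)) = (-4378649 + 2014533)*(-1142966 + 2*(-505)) = -2364116*(-1142966 - 1010) = -2364116*(-1143976) = 2704491965216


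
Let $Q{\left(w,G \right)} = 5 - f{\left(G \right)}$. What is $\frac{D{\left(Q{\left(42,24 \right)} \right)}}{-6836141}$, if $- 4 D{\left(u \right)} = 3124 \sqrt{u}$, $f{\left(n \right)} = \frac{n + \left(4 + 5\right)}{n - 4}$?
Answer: $\frac{781 \sqrt{335}}{68361410} \approx 0.0002091$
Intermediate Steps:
$f{\left(n \right)} = \frac{9 + n}{-4 + n}$ ($f{\left(n \right)} = \frac{n + 9}{-4 + n} = \frac{9 + n}{-4 + n}$)
$Q{\left(w,G \right)} = 5 - \frac{9 + G}{-4 + G}$
$D{\left(u \right)} = - 781 \sqrt{u}$ ($D{\left(u \right)} = - \frac{3124 \sqrt{u}}{4} = - 781 \sqrt{u}$)
$\frac{D{\left(Q{\left(42,24 \right)} \right)}}{-6836141} = \frac{\left(-781\right) \sqrt{\frac{-29 + 4 \cdot 24}{-4 + 24}}}{-6836141} = - 781 \sqrt{\frac{-29 + 96}{20}} \left(- \frac{1}{6836141}\right) = - 781 \sqrt{\frac{1}{20} \cdot 67} \left(- \frac{1}{6836141}\right) = - 781 \sqrt{\frac{67}{20}} \left(- \frac{1}{6836141}\right) = - 781 \frac{\sqrt{335}}{10} \left(- \frac{1}{6836141}\right) = - \frac{781 \sqrt{335}}{10} \left(- \frac{1}{6836141}\right) = \frac{781 \sqrt{335}}{68361410}$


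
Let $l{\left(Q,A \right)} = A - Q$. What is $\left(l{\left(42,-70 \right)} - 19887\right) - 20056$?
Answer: $-40055$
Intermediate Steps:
$\left(l{\left(42,-70 \right)} - 19887\right) - 20056 = \left(\left(-70 - 42\right) - 19887\right) - 20056 = \left(-112 - 19887\right) - 20056 = -19999 - 20056 = -40055$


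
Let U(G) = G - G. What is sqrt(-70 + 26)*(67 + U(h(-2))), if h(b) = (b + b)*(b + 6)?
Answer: 134*I*sqrt(11) ≈ 444.43*I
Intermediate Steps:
h(b) = 2*b*(6 + b) (h(b) = (2*b)*(6 + b) = 2*b*(6 + b))
U(G) = 0
sqrt(-70 + 26)*(67 + U(h(-2))) = sqrt(-70 + 26)*(67 + 0) = sqrt(-44)*67 = (2*I*sqrt(11))*67 = 134*I*sqrt(11)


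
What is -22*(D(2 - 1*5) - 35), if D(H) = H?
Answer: 836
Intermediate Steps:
-22*(D(2 - 1*5) - 35) = -22*((2 - 1*5) - 35) = -22*((2 - 5) - 35) = -22*(-3 - 35) = -22*(-38) = 836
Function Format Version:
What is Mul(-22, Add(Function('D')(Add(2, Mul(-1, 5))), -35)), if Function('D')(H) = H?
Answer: 836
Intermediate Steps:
Mul(-22, Add(Function('D')(Add(2, Mul(-1, 5))), -35)) = Mul(-22, Add(Add(2, Mul(-1, 5)), -35)) = Mul(-22, Add(Add(2, -5), -35)) = Mul(-22, Add(-3, -35)) = Mul(-22, -38) = 836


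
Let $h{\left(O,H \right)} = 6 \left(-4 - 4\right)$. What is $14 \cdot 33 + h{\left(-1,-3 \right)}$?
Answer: $414$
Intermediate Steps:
$h{\left(O,H \right)} = -48$ ($h{\left(O,H \right)} = 6 \left(-8\right) = -48$)
$14 \cdot 33 + h{\left(-1,-3 \right)} = 14 \cdot 33 - 48 = 462 - 48 = 414$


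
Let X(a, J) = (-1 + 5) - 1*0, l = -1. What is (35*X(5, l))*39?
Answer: 5460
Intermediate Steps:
X(a, J) = 4 (X(a, J) = 4 + 0 = 4)
(35*X(5, l))*39 = (35*4)*39 = 140*39 = 5460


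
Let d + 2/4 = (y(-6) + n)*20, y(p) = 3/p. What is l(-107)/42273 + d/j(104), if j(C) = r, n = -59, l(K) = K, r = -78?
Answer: 33545107/2198196 ≈ 15.260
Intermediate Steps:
j(C) = -78
d = -2381/2 (d = -1/2 + (3/(-6) - 59)*20 = -1/2 + (3*(-1/6) - 59)*20 = -1/2 + (-1/2 - 59)*20 = -1/2 - 119/2*20 = -1/2 - 1190 = -2381/2 ≈ -1190.5)
l(-107)/42273 + d/j(104) = -107/42273 - 2381/2/(-78) = -107*1/42273 - 2381/2*(-1/78) = -107/42273 + 2381/156 = 33545107/2198196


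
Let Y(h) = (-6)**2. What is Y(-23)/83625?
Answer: 12/27875 ≈ 0.00043049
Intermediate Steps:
Y(h) = 36
Y(-23)/83625 = 36/83625 = 36*(1/83625) = 12/27875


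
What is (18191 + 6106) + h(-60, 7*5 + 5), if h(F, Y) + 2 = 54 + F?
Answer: 24289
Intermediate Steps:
h(F, Y) = 52 + F (h(F, Y) = -2 + (54 + F) = 52 + F)
(18191 + 6106) + h(-60, 7*5 + 5) = (18191 + 6106) + (52 - 60) = 24297 - 8 = 24289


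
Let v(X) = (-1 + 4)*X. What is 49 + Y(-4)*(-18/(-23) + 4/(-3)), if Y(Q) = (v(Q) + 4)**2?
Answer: 949/69 ≈ 13.754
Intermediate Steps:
v(X) = 3*X
Y(Q) = (4 + 3*Q)**2 (Y(Q) = (3*Q + 4)**2 = (4 + 3*Q)**2)
49 + Y(-4)*(-18/(-23) + 4/(-3)) = 49 + (4 + 3*(-4))**2*(-18/(-23) + 4/(-3)) = 49 + (4 - 12)**2*(-18*(-1/23) + 4*(-1/3)) = 49 + (-8)**2*(18/23 - 4/3) = 49 + 64*(-38/69) = 49 - 2432/69 = 949/69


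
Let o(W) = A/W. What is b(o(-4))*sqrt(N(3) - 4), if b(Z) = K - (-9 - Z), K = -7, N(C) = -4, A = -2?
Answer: 5*I*sqrt(2) ≈ 7.0711*I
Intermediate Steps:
o(W) = -2/W
b(Z) = 2 + Z (b(Z) = -7 - (-9 - Z) = -7 + (9 + Z) = 2 + Z)
b(o(-4))*sqrt(N(3) - 4) = (2 - 2/(-4))*sqrt(-4 - 4) = (2 - 2*(-1/4))*sqrt(-8) = (2 + 1/2)*(2*I*sqrt(2)) = 5*(2*I*sqrt(2))/2 = 5*I*sqrt(2)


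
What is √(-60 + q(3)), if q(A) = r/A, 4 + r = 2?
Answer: I*√546/3 ≈ 7.7889*I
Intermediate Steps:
r = -2 (r = -4 + 2 = -2)
q(A) = -2/A
√(-60 + q(3)) = √(-60 - 2/3) = √(-60 - 2*⅓) = √(-60 - ⅔) = √(-182/3) = I*√546/3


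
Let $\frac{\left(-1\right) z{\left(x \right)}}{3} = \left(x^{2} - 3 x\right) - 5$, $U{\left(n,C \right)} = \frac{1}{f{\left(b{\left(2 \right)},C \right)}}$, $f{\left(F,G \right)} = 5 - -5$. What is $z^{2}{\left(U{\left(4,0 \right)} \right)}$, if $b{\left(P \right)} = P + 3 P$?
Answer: $\frac{2518569}{10000} \approx 251.86$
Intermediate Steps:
$b{\left(P \right)} = 4 P$
$f{\left(F,G \right)} = 10$ ($f{\left(F,G \right)} = 5 + 5 = 10$)
$U{\left(n,C \right)} = \frac{1}{10}$
$z{\left(x \right)} = 15 - 3 x^{2} + 9 x$ ($z{\left(x \right)} = - 3 \left(\left(x^{2} - 3 x\right) - 5\right) = - 3 \left(-5 + x^{2} - 3 x\right) = 15 - 3 x^{2} + 9 x$)
$z^{2}{\left(U{\left(4,0 \right)} \right)} = \left(15 - \frac{3}{100} + 9 \cdot \frac{1}{10}\right)^{2} = \left(15 - \frac{3}{100} + \frac{9}{10}\right)^{2} = \left(\frac{1587}{100}\right)^{2} = \frac{2518569}{10000}$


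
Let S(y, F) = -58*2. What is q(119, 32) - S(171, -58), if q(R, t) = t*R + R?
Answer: 4043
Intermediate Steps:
S(y, F) = -116
q(R, t) = R + R*t (q(R, t) = R*t + R = R + R*t)
q(119, 32) - S(171, -58) = 119*(1 + 32) - 1*(-116) = 119*33 + 116 = 3927 + 116 = 4043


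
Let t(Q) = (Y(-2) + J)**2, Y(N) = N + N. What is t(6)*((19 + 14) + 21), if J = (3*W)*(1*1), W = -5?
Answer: 19494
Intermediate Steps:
Y(N) = 2*N
J = -15 (J = (3*(-5))*(1*1) = -15*1 = -15)
t(Q) = 361 (t(Q) = (2*(-2) - 15)**2 = (-4 - 15)**2 = (-19)**2 = 361)
t(6)*((19 + 14) + 21) = 361*((19 + 14) + 21) = 361*(33 + 21) = 361*54 = 19494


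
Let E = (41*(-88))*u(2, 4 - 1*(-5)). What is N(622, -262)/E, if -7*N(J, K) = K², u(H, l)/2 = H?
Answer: 17161/25256 ≈ 0.67948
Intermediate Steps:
u(H, l) = 2*H
N(J, K) = -K²/7
E = -14432 (E = (41*(-88))*(2*2) = -3608*4 = -14432)
N(622, -262)/E = -⅐*(-262)²/(-14432) = -⅐*68644*(-1/14432) = -68644/7*(-1/14432) = 17161/25256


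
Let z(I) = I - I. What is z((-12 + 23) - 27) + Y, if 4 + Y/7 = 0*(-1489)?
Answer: -28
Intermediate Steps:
Y = -28 (Y = -28 + 7*(0*(-1489)) = -28 + 7*0 = -28 + 0 = -28)
z(I) = 0
z((-12 + 23) - 27) + Y = 0 - 28 = -28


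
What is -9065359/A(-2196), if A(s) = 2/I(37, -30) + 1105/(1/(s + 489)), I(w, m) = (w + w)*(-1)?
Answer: 335418283/69790696 ≈ 4.8061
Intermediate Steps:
I(w, m) = -2*w (I(w, m) = (2*w)*(-1) = -2*w)
A(s) = 19992764/37 + 1105*s (A(s) = 2/((-2*37)) + 1105/(1/(s + 489)) = 2/(-74) + 1105/(1/(489 + s)) = 2*(-1/74) + 1105*(489 + s) = -1/37 + (540345 + 1105*s) = 19992764/37 + 1105*s)
-9065359/A(-2196) = -9065359/(19992764/37 + 1105*(-2196)) = -9065359/(19992764/37 - 2426580) = -9065359/(-69790696/37) = -9065359*(-37/69790696) = 335418283/69790696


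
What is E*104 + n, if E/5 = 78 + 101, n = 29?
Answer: 93109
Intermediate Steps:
E = 895 (E = 5*(78 + 101) = 5*179 = 895)
E*104 + n = 895*104 + 29 = 93080 + 29 = 93109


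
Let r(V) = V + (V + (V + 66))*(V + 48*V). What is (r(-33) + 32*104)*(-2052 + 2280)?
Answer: 751260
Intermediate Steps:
r(V) = V + 49*V*(66 + 2*V) (r(V) = V + (V + (66 + V))*(49*V) = V + (66 + 2*V)*(49*V) = V + 49*V*(66 + 2*V))
(r(-33) + 32*104)*(-2052 + 2280) = (-33*(3235 + 98*(-33)) + 32*104)*(-2052 + 2280) = (-33*(3235 - 3234) + 3328)*228 = (-33*1 + 3328)*228 = (-33 + 3328)*228 = 3295*228 = 751260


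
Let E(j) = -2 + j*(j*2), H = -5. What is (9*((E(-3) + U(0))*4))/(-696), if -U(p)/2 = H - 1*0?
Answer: -39/29 ≈ -1.3448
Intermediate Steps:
U(p) = 10 (U(p) = -2*(-5 - 1*0) = -2*(-5 + 0) = -2*(-5) = 10)
E(j) = -2 + 2*j² (E(j) = -2 + j*(2*j) = -2 + 2*j²)
(9*((E(-3) + U(0))*4))/(-696) = (9*(((-2 + 2*(-3)²) + 10)*4))/(-696) = (9*(((-2 + 2*9) + 10)*4))*(-1/696) = (9*(((-2 + 18) + 10)*4))*(-1/696) = (9*((16 + 10)*4))*(-1/696) = (9*(26*4))*(-1/696) = (9*104)*(-1/696) = 936*(-1/696) = -39/29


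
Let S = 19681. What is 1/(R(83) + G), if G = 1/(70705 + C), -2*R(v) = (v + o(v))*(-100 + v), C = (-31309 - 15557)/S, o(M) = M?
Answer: 1391498239/1963404034910 ≈ 0.00070872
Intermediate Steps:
C = -46866/19681 (C = (-31309 - 15557)/19681 = -46866*1/19681 = -46866/19681 ≈ -2.3813)
R(v) = -v*(-100 + v) (R(v) = -(v + v)*(-100 + v)/2 = -2*v*(-100 + v)/2 = -v*(-100 + v))
G = 19681/1391498239 (G = 1/(70705 - 46866/19681) = 1/(1391498239/19681) = 19681/1391498239 ≈ 1.4144e-5)
1/(R(83) + G) = 1/(83*(100 - 1*83) + 19681/1391498239) = 1/(83*(100 - 83) + 19681/1391498239) = 1/(83*17 + 19681/1391498239) = 1/(1411 + 19681/1391498239) = 1/(1963404034910/1391498239) = 1391498239/1963404034910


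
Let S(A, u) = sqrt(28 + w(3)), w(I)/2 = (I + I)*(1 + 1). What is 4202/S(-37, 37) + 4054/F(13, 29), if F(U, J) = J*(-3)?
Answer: -4054/87 + 2101*sqrt(13)/13 ≈ 536.12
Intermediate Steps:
w(I) = 8*I (w(I) = 2*((I + I)*(1 + 1)) = 2*((2*I)*2) = 2*(4*I) = 8*I)
F(U, J) = -3*J
S(A, u) = 2*sqrt(13) (S(A, u) = sqrt(28 + 8*3) = sqrt(28 + 24) = sqrt(52) = 2*sqrt(13))
4202/S(-37, 37) + 4054/F(13, 29) = 4202/((2*sqrt(13))) + 4054/((-3*29)) = 4202*(sqrt(13)/26) + 4054/(-87) = 2101*sqrt(13)/13 + 4054*(-1/87) = 2101*sqrt(13)/13 - 4054/87 = -4054/87 + 2101*sqrt(13)/13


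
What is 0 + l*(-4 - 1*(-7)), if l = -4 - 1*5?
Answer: -27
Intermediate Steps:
l = -9 (l = -4 - 5 = -9)
0 + l*(-4 - 1*(-7)) = 0 - 9*(-4 - 1*(-7)) = 0 - 9*(-4 + 7) = 0 - 9*3 = 0 - 27 = -27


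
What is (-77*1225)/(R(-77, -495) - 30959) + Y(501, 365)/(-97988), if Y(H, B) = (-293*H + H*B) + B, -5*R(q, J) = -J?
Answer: 4055528877/1521655652 ≈ 2.6652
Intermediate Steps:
R(q, J) = J/5 (R(q, J) = -(-1)*J/5 = J/5)
Y(H, B) = B - 293*H + B*H (Y(H, B) = (-293*H + B*H) + B = B - 293*H + B*H)
(-77*1225)/(R(-77, -495) - 30959) + Y(501, 365)/(-97988) = (-77*1225)/((1/5)*(-495) - 30959) + (365 - 293*501 + 365*501)/(-97988) = -94325/(-99 - 30959) + (365 - 146793 + 182865)*(-1/97988) = -94325/(-31058) + 36437*(-1/97988) = -94325*(-1/31058) - 36437/97988 = 94325/31058 - 36437/97988 = 4055528877/1521655652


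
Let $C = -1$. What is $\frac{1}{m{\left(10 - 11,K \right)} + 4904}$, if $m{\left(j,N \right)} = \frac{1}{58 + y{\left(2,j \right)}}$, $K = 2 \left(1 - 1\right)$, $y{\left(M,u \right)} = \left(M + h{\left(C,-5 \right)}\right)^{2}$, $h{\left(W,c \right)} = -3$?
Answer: $\frac{59}{289337} \approx 0.00020391$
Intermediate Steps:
$y{\left(M,u \right)} = \left(-3 + M\right)^{2}$ ($y{\left(M,u \right)} = \left(M - 3\right)^{2} = \left(-3 + M\right)^{2}$)
$K = 0$ ($K = 2 \cdot 0 = 0$)
$m{\left(j,N \right)} = \frac{1}{59}$ ($m{\left(j,N \right)} = \frac{1}{58 + \left(-3 + 2\right)^{2}} = \frac{1}{58 + \left(-1\right)^{2}} = \frac{1}{58 + 1} = \frac{1}{59}$)
$\frac{1}{m{\left(10 - 11,K \right)} + 4904} = \frac{1}{\frac{1}{59} + 4904} = \frac{1}{\frac{289337}{59}} = \frac{59}{289337}$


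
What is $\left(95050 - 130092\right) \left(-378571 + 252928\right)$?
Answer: $4402782006$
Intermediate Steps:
$\left(95050 - 130092\right) \left(-378571 + 252928\right) = \left(-35042\right) \left(-125643\right) = 4402782006$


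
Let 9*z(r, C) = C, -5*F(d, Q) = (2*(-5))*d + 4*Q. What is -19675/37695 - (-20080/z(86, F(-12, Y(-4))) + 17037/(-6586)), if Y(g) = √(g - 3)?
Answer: -336397623446069/45034231578 + 225900*I*√7/907 ≈ -7469.8 + 658.96*I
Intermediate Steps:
Y(g) = √(-3 + g)
F(d, Q) = 2*d - 4*Q/5 (F(d, Q) = -((2*(-5))*d + 4*Q)/5 = -(-10*d + 4*Q)/5 = 2*d - 4*Q/5)
z(r, C) = C/9
-19675/37695 - (-20080/z(86, F(-12, Y(-4))) + 17037/(-6586)) = -19675/37695 - (-20080*9/(2*(-12) - 4*√(-3 - 4)/5) + 17037/(-6586)) = -19675*1/37695 - (-20080*9/(-24 - 4*I*√7/5) + 17037*(-1/6586)) = -3935/7539 - (-20080*9/(-24 - 4*I*√7/5) - 17037/6586) = -3935/7539 - (-20080/(-8/3 - 4*I*√7/45) - 17037/6586) = -3935/7539 - (-17037/6586 - 20080/(-8/3 - 4*I*√7/45)) = -3935/7539 + (17037/6586 + 20080/(-8/3 - 4*I*√7/45)) = 102526033/49651854 + 20080/(-8/3 - 4*I*√7/45)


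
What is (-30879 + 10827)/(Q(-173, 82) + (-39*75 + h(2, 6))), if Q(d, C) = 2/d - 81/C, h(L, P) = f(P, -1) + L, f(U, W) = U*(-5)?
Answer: 284457672/41905435 ≈ 6.7881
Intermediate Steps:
f(U, W) = -5*U
h(L, P) = L - 5*P (h(L, P) = -5*P + L = L - 5*P)
Q(d, C) = -81/C + 2/d
(-30879 + 10827)/(Q(-173, 82) + (-39*75 + h(2, 6))) = (-30879 + 10827)/((-81/82 + 2/(-173)) + (-39*75 + (2 - 5*6))) = -20052/((-81*1/82 + 2*(-1/173)) + (-2925 + (2 - 30))) = -20052/((-81/82 - 2/173) + (-2925 - 28)) = -20052/(-14177/14186 - 2953) = -20052/(-41905435/14186) = -20052*(-14186/41905435) = 284457672/41905435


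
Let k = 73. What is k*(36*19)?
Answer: 49932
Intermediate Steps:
k*(36*19) = 73*(36*19) = 73*684 = 49932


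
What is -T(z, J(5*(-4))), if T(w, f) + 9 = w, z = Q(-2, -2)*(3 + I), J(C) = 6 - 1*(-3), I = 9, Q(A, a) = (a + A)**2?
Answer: -183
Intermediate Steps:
Q(A, a) = (A + a)**2
J(C) = 9 (J(C) = 6 + 3 = 9)
z = 192 (z = (-2 - 2)**2*(3 + 9) = (-4)**2*12 = 16*12 = 192)
T(w, f) = -9 + w
-T(z, J(5*(-4))) = -(-9 + 192) = -1*183 = -183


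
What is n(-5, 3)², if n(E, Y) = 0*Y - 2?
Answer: 4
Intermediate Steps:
n(E, Y) = -2 (n(E, Y) = 0 - 2 = -2)
n(-5, 3)² = (-2)² = 4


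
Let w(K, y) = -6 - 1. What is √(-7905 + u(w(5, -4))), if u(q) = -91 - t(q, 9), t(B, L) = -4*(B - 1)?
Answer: 6*I*√223 ≈ 89.599*I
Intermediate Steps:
w(K, y) = -7
t(B, L) = 4 - 4*B (t(B, L) = -4*(-1 + B) = 4 - 4*B)
u(q) = -95 + 4*q (u(q) = -91 - (4 - 4*q) = -91 + (-4 + 4*q) = -95 + 4*q)
√(-7905 + u(w(5, -4))) = √(-7905 + (-95 + 4*(-7))) = √(-7905 + (-95 - 28)) = √(-7905 - 123) = √(-8028) = 6*I*√223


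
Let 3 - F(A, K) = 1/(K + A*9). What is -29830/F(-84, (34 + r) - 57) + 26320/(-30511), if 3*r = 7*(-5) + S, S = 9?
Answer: -1075427438815/108192006 ≈ -9940.0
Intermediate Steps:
r = -26/3 (r = (7*(-5) + 9)/3 = (-35 + 9)/3 = (1/3)*(-26) = -26/3 ≈ -8.6667)
F(A, K) = 3 - 1/(K + 9*A) (F(A, K) = 3 - 1/(K + A*9) = 3 - 1/(K + 9*A))
-29830/F(-84, (34 + r) - 57) + 26320/(-30511) = -29830*(((34 - 26/3) - 57) + 9*(-84))/(-1 + 3*((34 - 26/3) - 57) + 27*(-84)) + 26320/(-30511) = -29830*((76/3 - 57) - 756)/(-1 + 3*(76/3 - 57) - 2268) + 26320*(-1/30511) = -29830*(-95/3 - 756)/(-1 + 3*(-95/3) - 2268) - 26320/30511 = -29830*(-2363/(3*(-1 - 95 - 2268))) - 26320/30511 = -29830/((-3/2363*(-2364))) - 26320/30511 = -29830/7092/2363 - 26320/30511 = -29830*2363/7092 - 26320/30511 = -35244145/3546 - 26320/30511 = -1075427438815/108192006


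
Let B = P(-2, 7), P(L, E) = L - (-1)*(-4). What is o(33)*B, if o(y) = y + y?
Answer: -396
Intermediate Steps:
P(L, E) = -4 + L (P(L, E) = L - 1*4 = L - 4 = -4 + L)
B = -6 (B = -4 - 2 = -6)
o(y) = 2*y
o(33)*B = (2*33)*(-6) = 66*(-6) = -396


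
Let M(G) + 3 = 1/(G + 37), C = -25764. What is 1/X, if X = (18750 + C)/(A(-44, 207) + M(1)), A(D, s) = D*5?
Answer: 8473/266532 ≈ 0.031790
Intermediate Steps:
M(G) = -3 + 1/(37 + G) (M(G) = -3 + 1/(G + 37) = -3 + 1/(37 + G))
A(D, s) = 5*D
X = 266532/8473 (X = (18750 - 25764)/(5*(-44) + (-110 - 3*1)/(37 + 1)) = -7014/(-220 + (-110 - 3)/38) = -7014/(-220 + (1/38)*(-113)) = -7014/(-220 - 113/38) = -7014/(-8473/38) = -7014*(-38/8473) = 266532/8473 ≈ 31.457)
1/X = 1/(266532/8473) = 8473/266532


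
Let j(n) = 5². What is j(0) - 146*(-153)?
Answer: 22363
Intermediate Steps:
j(n) = 25
j(0) - 146*(-153) = 25 - 146*(-153) = 25 + 22338 = 22363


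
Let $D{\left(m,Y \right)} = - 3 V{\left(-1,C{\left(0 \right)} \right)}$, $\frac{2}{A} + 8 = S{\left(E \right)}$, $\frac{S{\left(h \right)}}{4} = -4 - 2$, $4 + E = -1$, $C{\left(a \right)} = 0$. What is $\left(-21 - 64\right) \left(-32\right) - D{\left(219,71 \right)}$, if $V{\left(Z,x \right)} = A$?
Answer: $\frac{43517}{16} \approx 2719.8$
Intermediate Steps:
$E = -5$ ($E = -4 - 1 = -5$)
$S{\left(h \right)} = -24$ ($S{\left(h \right)} = 4 \left(-4 - 2\right) = 4 \left(-6\right) = -24$)
$A = - \frac{1}{16}$ ($A = \frac{2}{-8 - 24} = \frac{2}{-32} = 2 \left(- \frac{1}{32}\right) = - \frac{1}{16} \approx -0.0625$)
$V{\left(Z,x \right)} = - \frac{1}{16}$
$D{\left(m,Y \right)} = \frac{3}{16}$ ($D{\left(m,Y \right)} = \left(-3\right) \left(- \frac{1}{16}\right) = \frac{3}{16}$)
$\left(-21 - 64\right) \left(-32\right) - D{\left(219,71 \right)} = \left(-21 - 64\right) \left(-32\right) - \frac{3}{16} = \left(-85\right) \left(-32\right) - \frac{3}{16} = 2720 - \frac{3}{16} = \frac{43517}{16}$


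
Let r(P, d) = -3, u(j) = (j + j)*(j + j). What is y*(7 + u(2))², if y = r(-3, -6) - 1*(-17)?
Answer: 7406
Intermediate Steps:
u(j) = 4*j² (u(j) = (2*j)*(2*j) = 4*j²)
y = 14 (y = -3 - 1*(-17) = -3 + 17 = 14)
y*(7 + u(2))² = 14*(7 + 4*2²)² = 14*(7 + 4*4)² = 14*(7 + 16)² = 14*23² = 14*529 = 7406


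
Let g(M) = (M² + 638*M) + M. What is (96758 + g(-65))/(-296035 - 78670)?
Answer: -59448/374705 ≈ -0.15865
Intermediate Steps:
g(M) = M² + 639*M
(96758 + g(-65))/(-296035 - 78670) = (96758 - 65*(639 - 65))/(-296035 - 78670) = (96758 - 65*574)/(-374705) = (96758 - 37310)*(-1/374705) = 59448*(-1/374705) = -59448/374705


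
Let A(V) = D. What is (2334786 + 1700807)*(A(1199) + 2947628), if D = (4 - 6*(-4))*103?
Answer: 11907065573616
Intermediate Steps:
D = 2884 (D = (4 - 1*(-24))*103 = (4 + 24)*103 = 28*103 = 2884)
A(V) = 2884
(2334786 + 1700807)*(A(1199) + 2947628) = (2334786 + 1700807)*(2884 + 2947628) = 4035593*2950512 = 11907065573616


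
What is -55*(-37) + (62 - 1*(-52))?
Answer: 2149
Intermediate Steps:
-55*(-37) + (62 - 1*(-52)) = 2035 + (62 + 52) = 2035 + 114 = 2149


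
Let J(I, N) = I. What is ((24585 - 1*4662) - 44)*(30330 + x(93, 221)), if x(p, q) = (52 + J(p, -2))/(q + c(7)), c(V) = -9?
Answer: 127824057295/212 ≈ 6.0294e+8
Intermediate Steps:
x(p, q) = (52 + p)/(-9 + q) (x(p, q) = (52 + p)/(q - 9) = (52 + p)/(-9 + q))
((24585 - 1*4662) - 44)*(30330 + x(93, 221)) = ((24585 - 1*4662) - 44)*(30330 + (52 + 93)/(-9 + 221)) = ((24585 - 4662) - 44)*(30330 + 145/212) = (19923 - 44)*(30330 + (1/212)*145) = 19879*(30330 + 145/212) = 19879*(6430105/212) = 127824057295/212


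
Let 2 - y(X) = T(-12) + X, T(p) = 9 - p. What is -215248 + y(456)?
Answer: -215723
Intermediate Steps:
y(X) = -19 - X (y(X) = 2 - ((9 - 1*(-12)) + X) = 2 - ((9 + 12) + X) = 2 - (21 + X) = 2 + (-21 - X) = -19 - X)
-215248 + y(456) = -215248 + (-19 - 1*456) = -215248 + (-19 - 456) = -215248 - 475 = -215723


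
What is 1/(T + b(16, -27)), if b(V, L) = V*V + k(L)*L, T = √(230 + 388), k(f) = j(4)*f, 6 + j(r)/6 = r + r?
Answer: 4502/40535699 - √618/81071398 ≈ 0.00011076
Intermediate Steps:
j(r) = -36 + 12*r (j(r) = -36 + 6*(r + r) = -36 + 6*(2*r) = -36 + 12*r)
k(f) = 12*f (k(f) = (-36 + 12*4)*f = (-36 + 48)*f = 12*f)
T = √618 ≈ 24.860
b(V, L) = V² + 12*L² (b(V, L) = V*V + (12*L)*L = V² + 12*L²)
1/(T + b(16, -27)) = 1/(√618 + (16² + 12*(-27)²)) = 1/(√618 + (256 + 12*729)) = 1/(√618 + (256 + 8748)) = 1/(√618 + 9004) = 1/(9004 + √618)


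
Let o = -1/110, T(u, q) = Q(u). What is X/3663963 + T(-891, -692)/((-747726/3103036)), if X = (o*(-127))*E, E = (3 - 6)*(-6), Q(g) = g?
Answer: 10317738766515577/2790374479585 ≈ 3697.6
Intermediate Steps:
E = 18 (E = -3*(-6) = 18)
T(u, q) = u
o = -1/110 (o = -1*1/110 = -1/110 ≈ -0.0090909)
X = 1143/55 (X = -1/110*(-127)*18 = (127/110)*18 = 1143/55 ≈ 20.782)
X/3663963 + T(-891, -692)/((-747726/3103036)) = (1143/55)/3663963 - 891/((-747726/3103036)) = (1143/55)*(1/3663963) - 891/((-747726*1/3103036)) = 127/22390885 - 891/(-373863/1551518) = 127/22390885 - 891*(-1551518/373863) = 127/22390885 + 460800846/124621 = 10317738766515577/2790374479585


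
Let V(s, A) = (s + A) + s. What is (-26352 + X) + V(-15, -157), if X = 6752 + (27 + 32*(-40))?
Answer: -21040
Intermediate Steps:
V(s, A) = A + 2*s (V(s, A) = (A + s) + s = A + 2*s)
X = 5499 (X = 6752 + (27 - 1280) = 6752 - 1253 = 5499)
(-26352 + X) + V(-15, -157) = (-26352 + 5499) + (-157 + 2*(-15)) = -20853 + (-157 - 30) = -20853 - 187 = -21040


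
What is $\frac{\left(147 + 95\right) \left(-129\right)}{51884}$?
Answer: $- \frac{15609}{25942} \approx -0.60169$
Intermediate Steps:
$\frac{\left(147 + 95\right) \left(-129\right)}{51884} = 242 \left(-129\right) \frac{1}{51884} = \left(-31218\right) \frac{1}{51884} = - \frac{15609}{25942}$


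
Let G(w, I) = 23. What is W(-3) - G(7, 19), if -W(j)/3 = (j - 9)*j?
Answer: -131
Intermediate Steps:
W(j) = -3*j*(-9 + j) (W(j) = -3*(j - 9)*j = -3*(-9 + j)*j = -3*j*(-9 + j))
W(-3) - G(7, 19) = 3*(-3)*(9 - 1*(-3)) - 1*23 = 3*(-3)*(9 + 3) - 23 = 3*(-3)*12 - 23 = -108 - 23 = -131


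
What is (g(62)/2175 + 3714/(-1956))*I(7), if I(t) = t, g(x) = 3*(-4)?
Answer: -3150553/236350 ≈ -13.330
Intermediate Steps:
g(x) = -12
(g(62)/2175 + 3714/(-1956))*I(7) = (-12/2175 + 3714/(-1956))*7 = (-12*1/2175 + 3714*(-1/1956))*7 = (-4/725 - 619/326)*7 = -450079/236350*7 = -3150553/236350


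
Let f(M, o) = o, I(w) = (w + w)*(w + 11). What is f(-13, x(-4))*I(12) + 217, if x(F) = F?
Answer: -1991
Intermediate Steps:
I(w) = 2*w*(11 + w) (I(w) = (2*w)*(11 + w) = 2*w*(11 + w))
f(-13, x(-4))*I(12) + 217 = -8*12*(11 + 12) + 217 = -8*12*23 + 217 = -4*552 + 217 = -2208 + 217 = -1991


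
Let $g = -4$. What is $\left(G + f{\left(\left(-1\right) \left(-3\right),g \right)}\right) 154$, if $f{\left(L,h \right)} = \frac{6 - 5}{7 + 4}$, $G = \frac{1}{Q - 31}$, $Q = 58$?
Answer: $\frac{532}{27} \approx 19.704$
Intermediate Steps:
$G = \frac{1}{27}$ ($G = \frac{1}{58 - 31} = \frac{1}{27} \approx 0.037037$)
$f{\left(L,h \right)} = \frac{1}{11}$ ($f{\left(L,h \right)} = 1 \cdot \frac{1}{11} = \frac{1}{11}$)
$\left(G + f{\left(\left(-1\right) \left(-3\right),g \right)}\right) 154 = \left(\frac{1}{27} + \frac{1}{11}\right) 154 = \frac{38}{297} \cdot 154 = \frac{532}{27}$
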